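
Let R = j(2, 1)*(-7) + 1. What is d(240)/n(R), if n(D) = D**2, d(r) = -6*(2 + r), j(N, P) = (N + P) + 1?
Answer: -484/243 ≈ -1.9918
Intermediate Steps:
j(N, P) = 1 + N + P
d(r) = -12 - 6*r
R = -27 (R = (1 + 2 + 1)*(-7) + 1 = 4*(-7) + 1 = -28 + 1 = -27)
d(240)/n(R) = (-12 - 6*240)/((-27)**2) = (-12 - 1440)/729 = -1452*1/729 = -484/243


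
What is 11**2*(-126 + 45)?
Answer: -9801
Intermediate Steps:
11**2*(-126 + 45) = 121*(-81) = -9801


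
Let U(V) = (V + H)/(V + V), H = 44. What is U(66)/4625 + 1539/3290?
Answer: 427237/912975 ≈ 0.46796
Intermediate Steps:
U(V) = (44 + V)/(2*V) (U(V) = (V + 44)/(V + V) = (44 + V)/((2*V)) = (44 + V)*(1/(2*V)) = (44 + V)/(2*V))
U(66)/4625 + 1539/3290 = ((½)*(44 + 66)/66)/4625 + 1539/3290 = ((½)*(1/66)*110)*(1/4625) + 1539*(1/3290) = (⅚)*(1/4625) + 1539/3290 = 1/5550 + 1539/3290 = 427237/912975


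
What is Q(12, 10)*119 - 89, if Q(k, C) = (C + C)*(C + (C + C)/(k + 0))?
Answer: 83033/3 ≈ 27678.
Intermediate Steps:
Q(k, C) = 2*C*(C + 2*C/k) (Q(k, C) = (2*C)*(C + (2*C)/k) = (2*C)*(C + 2*C/k) = 2*C*(C + 2*C/k))
Q(12, 10)*119 - 89 = (2*10²*(2 + 12)/12)*119 - 89 = (2*100*(1/12)*14)*119 - 89 = (700/3)*119 - 89 = 83300/3 - 89 = 83033/3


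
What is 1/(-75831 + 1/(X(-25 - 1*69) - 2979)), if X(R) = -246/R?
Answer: -139890/10607998637 ≈ -1.3187e-5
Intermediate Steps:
1/(-75831 + 1/(X(-25 - 1*69) - 2979)) = 1/(-75831 + 1/(-246/(-25 - 1*69) - 2979)) = 1/(-75831 + 1/(-246/(-25 - 69) - 2979)) = 1/(-75831 + 1/(-246/(-94) - 2979)) = 1/(-75831 + 1/(-246*(-1/94) - 2979)) = 1/(-75831 + 1/(123/47 - 2979)) = 1/(-75831 + 1/(-139890/47)) = 1/(-75831 - 47/139890) = 1/(-10607998637/139890) = -139890/10607998637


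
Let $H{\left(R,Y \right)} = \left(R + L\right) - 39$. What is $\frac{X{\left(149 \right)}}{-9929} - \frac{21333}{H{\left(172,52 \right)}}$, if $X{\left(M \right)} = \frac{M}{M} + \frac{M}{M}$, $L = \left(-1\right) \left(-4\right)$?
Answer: $- \frac{211815631}{1360273} \approx -155.72$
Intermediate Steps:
$L = 4$
$X{\left(M \right)} = 2$ ($X{\left(M \right)} = 1 + 1 = 2$)
$H{\left(R,Y \right)} = -35 + R$ ($H{\left(R,Y \right)} = \left(R + 4\right) - 39 = \left(4 + R\right) - 39 = -35 + R$)
$\frac{X{\left(149 \right)}}{-9929} - \frac{21333}{H{\left(172,52 \right)}} = \frac{2}{-9929} - \frac{21333}{-35 + 172} = 2 \left(- \frac{1}{9929}\right) - \frac{21333}{137} = - \frac{2}{9929} - \frac{21333}{137} = - \frac{211815631}{1360273}$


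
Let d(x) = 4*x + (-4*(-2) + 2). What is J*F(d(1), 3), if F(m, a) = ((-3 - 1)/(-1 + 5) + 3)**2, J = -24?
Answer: -96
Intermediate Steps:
d(x) = 10 + 4*x (d(x) = 4*x + (8 + 2) = 4*x + 10 = 10 + 4*x)
F(m, a) = 4 (F(m, a) = (-4/4 + 3)**2 = (-4*1/4 + 3)**2 = (-1 + 3)**2 = 2**2 = 4)
J*F(d(1), 3) = -24*4 = -96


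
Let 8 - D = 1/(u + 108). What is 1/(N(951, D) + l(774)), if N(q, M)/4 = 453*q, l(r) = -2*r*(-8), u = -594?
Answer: 1/1735596 ≈ 5.7617e-7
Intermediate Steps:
l(r) = 16*r
D = 3889/486 (D = 8 - 1/(-594 + 108) = 8 - 1/(-486) = 8 - 1*(-1/486) = 8 + 1/486 = 3889/486 ≈ 8.0021)
N(q, M) = 1812*q (N(q, M) = 4*(453*q) = 1812*q)
1/(N(951, D) + l(774)) = 1/(1812*951 + 16*774) = 1/(1723212 + 12384) = 1/1735596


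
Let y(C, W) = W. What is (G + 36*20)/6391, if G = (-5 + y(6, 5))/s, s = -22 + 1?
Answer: 720/6391 ≈ 0.11266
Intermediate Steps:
s = -21
G = 0 (G = (-5 + 5)/(-21) = 0*(-1/21) = 0)
(G + 36*20)/6391 = (0 + 36*20)/6391 = (0 + 720)*(1/6391) = 720*(1/6391) = 720/6391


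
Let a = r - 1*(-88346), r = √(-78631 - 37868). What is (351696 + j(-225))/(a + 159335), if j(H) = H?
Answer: 87052688751/61345994260 - 351471*I*√116499/61345994260 ≈ 1.419 - 0.0019555*I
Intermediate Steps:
r = I*√116499 (r = √(-116499) = I*√116499 ≈ 341.32*I)
a = 88346 + I*√116499 (a = I*√116499 - 1*(-88346) = I*√116499 + 88346 = 88346 + I*√116499 ≈ 88346.0 + 341.32*I)
(351696 + j(-225))/(a + 159335) = (351696 - 225)/((88346 + I*√116499) + 159335) = 351471/(247681 + I*√116499)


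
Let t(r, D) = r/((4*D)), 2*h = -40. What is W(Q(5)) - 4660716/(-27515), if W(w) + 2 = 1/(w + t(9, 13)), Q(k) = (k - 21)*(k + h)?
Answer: 57521843234/343634835 ≈ 167.39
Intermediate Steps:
h = -20 (h = (1/2)*(-40) = -20)
Q(k) = (-21 + k)*(-20 + k) (Q(k) = (k - 21)*(k - 20) = (-21 + k)*(-20 + k))
t(r, D) = r/(4*D) (t(r, D) = r*(1/(4*D)) = r/(4*D))
W(w) = -2 + 1/(9/52 + w) (W(w) = -2 + 1/(w + (1/4)*9/13) = -2 + 1/(w + (1/4)*9*(1/13)) = -2 + 1/(w + 9/52) = -2 + 1/(9/52 + w))
W(Q(5)) - 4660716/(-27515) = 2*(17 - 52*(420 + 5**2 - 41*5))/(9 + 52*(420 + 5**2 - 41*5)) - 4660716/(-27515) = 2*(17 - 52*(420 + 25 - 205))/(9 + 52*(420 + 25 - 205)) - 4660716*(-1/27515) = 2*(17 - 52*240)/(9 + 52*240) + 4660716/27515 = 2*(17 - 12480)/(9 + 12480) + 4660716/27515 = 2*(-12463)/12489 + 4660716/27515 = 2*(1/12489)*(-12463) + 4660716/27515 = -24926/12489 + 4660716/27515 = 57521843234/343634835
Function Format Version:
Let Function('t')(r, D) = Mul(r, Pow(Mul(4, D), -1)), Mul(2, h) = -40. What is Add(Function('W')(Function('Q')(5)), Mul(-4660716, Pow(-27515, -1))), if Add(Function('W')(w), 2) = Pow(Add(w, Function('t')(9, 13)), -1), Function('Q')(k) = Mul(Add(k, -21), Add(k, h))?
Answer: Rational(57521843234, 343634835) ≈ 167.39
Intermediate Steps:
h = -20 (h = Mul(Rational(1, 2), -40) = -20)
Function('Q')(k) = Mul(Add(-21, k), Add(-20, k)) (Function('Q')(k) = Mul(Add(k, -21), Add(k, -20)) = Mul(Add(-21, k), Add(-20, k)))
Function('t')(r, D) = Mul(Rational(1, 4), r, Pow(D, -1)) (Function('t')(r, D) = Mul(r, Mul(Rational(1, 4), Pow(D, -1))) = Mul(Rational(1, 4), r, Pow(D, -1)))
Function('W')(w) = Add(-2, Pow(Add(Rational(9, 52), w), -1)) (Function('W')(w) = Add(-2, Pow(Add(w, Mul(Rational(1, 4), 9, Pow(13, -1))), -1)) = Add(-2, Pow(Add(w, Mul(Rational(1, 4), 9, Rational(1, 13))), -1)) = Add(-2, Pow(Add(w, Rational(9, 52)), -1)) = Add(-2, Pow(Add(Rational(9, 52), w), -1)))
Add(Function('W')(Function('Q')(5)), Mul(-4660716, Pow(-27515, -1))) = Add(Mul(2, Pow(Add(9, Mul(52, Add(420, Pow(5, 2), Mul(-41, 5)))), -1), Add(17, Mul(-52, Add(420, Pow(5, 2), Mul(-41, 5))))), Mul(-4660716, Pow(-27515, -1))) = Add(Mul(2, Pow(Add(9, Mul(52, Add(420, 25, -205))), -1), Add(17, Mul(-52, Add(420, 25, -205)))), Mul(-4660716, Rational(-1, 27515))) = Add(Mul(2, Pow(Add(9, Mul(52, 240)), -1), Add(17, Mul(-52, 240))), Rational(4660716, 27515)) = Add(Mul(2, Pow(Add(9, 12480), -1), Add(17, -12480)), Rational(4660716, 27515)) = Add(Mul(2, Pow(12489, -1), -12463), Rational(4660716, 27515)) = Add(Mul(2, Rational(1, 12489), -12463), Rational(4660716, 27515)) = Add(Rational(-24926, 12489), Rational(4660716, 27515)) = Rational(57521843234, 343634835)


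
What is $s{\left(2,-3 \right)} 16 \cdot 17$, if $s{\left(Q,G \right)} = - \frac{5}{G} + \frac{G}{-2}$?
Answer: $\frac{2584}{3} \approx 861.33$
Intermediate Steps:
$s{\left(Q,G \right)} = - \frac{5}{G} - \frac{G}{2}$ ($s{\left(Q,G \right)} = - \frac{5}{G} + G \left(- \frac{1}{2}\right) = - \frac{5}{G} - \frac{G}{2}$)
$s{\left(2,-3 \right)} 16 \cdot 17 = \left(- \frac{5}{-3} - - \frac{3}{2}\right) 16 \cdot 17 = \left(\left(-5\right) \left(- \frac{1}{3}\right) + \frac{3}{2}\right) 16 \cdot 17 = \left(\frac{5}{3} + \frac{3}{2}\right) 16 \cdot 17 = \frac{19}{6} \cdot 16 \cdot 17 = \frac{152}{3} \cdot 17 = \frac{2584}{3}$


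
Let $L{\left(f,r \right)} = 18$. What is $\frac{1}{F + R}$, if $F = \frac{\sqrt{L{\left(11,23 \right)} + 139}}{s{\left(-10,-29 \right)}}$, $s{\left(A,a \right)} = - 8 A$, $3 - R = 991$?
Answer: $- \frac{6323200}{6247321443} - \frac{80 \sqrt{157}}{6247321443} \approx -0.0010123$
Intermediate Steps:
$R = -988$ ($R = 3 - 991 = -988$)
$F = \frac{\sqrt{157}}{80}$ ($F = \frac{\sqrt{18 + 139}}{\left(-8\right) \left(-10\right)} = \frac{\sqrt{157}}{80} \approx 0.15662$)
$\frac{1}{F + R} = \frac{1}{\frac{\sqrt{157}}{80} - 988} = \frac{1}{-988 + \frac{\sqrt{157}}{80}}$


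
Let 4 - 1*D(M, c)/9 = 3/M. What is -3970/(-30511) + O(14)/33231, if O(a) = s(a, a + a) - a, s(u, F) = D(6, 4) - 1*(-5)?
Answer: 88409045/675940694 ≈ 0.13079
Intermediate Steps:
D(M, c) = 36 - 27/M
s(u, F) = 73/2 (s(u, F) = (36 - 27/6) - 1*(-5) = (36 - 27*⅙) + 5 = (36 - 9/2) + 5 = 63/2 + 5 = 73/2)
O(a) = 73/2 - a
-3970/(-30511) + O(14)/33231 = -3970/(-30511) + (73/2 - 1*14)/33231 = -3970*(-1/30511) + (73/2 - 14)*(1/33231) = 3970/30511 + (45/2)*(1/33231) = 3970/30511 + 15/22154 = 88409045/675940694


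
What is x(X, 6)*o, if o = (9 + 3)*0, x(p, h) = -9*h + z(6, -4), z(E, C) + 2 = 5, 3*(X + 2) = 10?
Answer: 0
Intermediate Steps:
X = 4/3 (X = -2 + (⅓)*10 = -2 + 10/3 = 4/3 ≈ 1.3333)
z(E, C) = 3 (z(E, C) = -2 + 5 = 3)
x(p, h) = 3 - 9*h (x(p, h) = -9*h + 3 = 3 - 9*h)
o = 0 (o = 12*0 = 0)
x(X, 6)*o = (3 - 9*6)*0 = (3 - 54)*0 = -51*0 = 0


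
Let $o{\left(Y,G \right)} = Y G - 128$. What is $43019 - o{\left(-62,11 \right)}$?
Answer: $43829$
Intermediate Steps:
$o{\left(Y,G \right)} = -128 + G Y$ ($o{\left(Y,G \right)} = G Y - 128 = -128 + G Y$)
$43019 - o{\left(-62,11 \right)} = 43019 - \left(-128 + 11 \left(-62\right)\right) = 43019 - \left(-128 - 682\right) = 43019 - -810 = 43019 + 810 = 43829$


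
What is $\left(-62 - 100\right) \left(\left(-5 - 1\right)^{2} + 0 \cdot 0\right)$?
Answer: $-5832$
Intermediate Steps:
$\left(-62 - 100\right) \left(\left(-5 - 1\right)^{2} + 0 \cdot 0\right) = - 162 \left(\left(-6\right)^{2} + 0\right) = - 162 \left(36 + 0\right) = \left(-162\right) 36 = -5832$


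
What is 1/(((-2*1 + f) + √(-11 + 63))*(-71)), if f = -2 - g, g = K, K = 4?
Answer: 2/213 + √13/426 ≈ 0.017853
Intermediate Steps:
g = 4
f = -6 (f = -2 - 1*4 = -2 - 4 = -6)
1/(((-2*1 + f) + √(-11 + 63))*(-71)) = 1/(((-2*1 - 6) + √(-11 + 63))*(-71)) = 1/(((-2 - 6) + √52)*(-71)) = 1/((-8 + 2*√13)*(-71)) = 1/(568 - 142*√13)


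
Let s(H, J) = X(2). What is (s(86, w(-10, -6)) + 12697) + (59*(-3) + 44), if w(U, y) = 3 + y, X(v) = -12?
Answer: 12552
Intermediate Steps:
s(H, J) = -12
(s(86, w(-10, -6)) + 12697) + (59*(-3) + 44) = (-12 + 12697) + (59*(-3) + 44) = 12685 + (-177 + 44) = 12685 - 133 = 12552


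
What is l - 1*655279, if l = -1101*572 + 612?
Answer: -1284439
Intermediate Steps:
l = -629160 (l = -629772 + 612 = -629160)
l - 1*655279 = -629160 - 1*655279 = -629160 - 655279 = -1284439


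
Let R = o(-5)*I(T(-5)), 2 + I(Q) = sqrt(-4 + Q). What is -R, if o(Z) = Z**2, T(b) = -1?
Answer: 50 - 25*I*sqrt(5) ≈ 50.0 - 55.902*I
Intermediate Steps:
I(Q) = -2 + sqrt(-4 + Q)
R = -50 + 25*I*sqrt(5) (R = (-5)**2*(-2 + sqrt(-4 - 1)) = 25*(-2 + sqrt(-5)) = 25*(-2 + I*sqrt(5)) = -50 + 25*I*sqrt(5) ≈ -50.0 + 55.902*I)
-R = -(-50 + 25*I*sqrt(5)) = 50 - 25*I*sqrt(5)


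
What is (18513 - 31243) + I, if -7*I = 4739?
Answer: -13407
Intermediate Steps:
I = -677 (I = -⅐*4739 = -677)
(18513 - 31243) + I = (18513 - 31243) - 677 = -12730 - 677 = -13407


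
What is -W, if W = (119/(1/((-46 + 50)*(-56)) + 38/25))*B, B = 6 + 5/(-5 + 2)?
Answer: -8663200/25461 ≈ -340.25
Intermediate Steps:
B = 13/3 (B = 6 + 5/(-3) = 6 - 1/3*5 = 6 - 5/3 = 13/3 ≈ 4.3333)
W = 8663200/25461 (W = (119/(1/((-46 + 50)*(-56)) + 38/25))*(13/3) = (119/(-1/56/4 + 38*(1/25)))*(13/3) = (119/((1/4)*(-1/56) + 38/25))*(13/3) = (119/(-1/224 + 38/25))*(13/3) = (119/(8487/5600))*(13/3) = (119*(5600/8487))*(13/3) = (666400/8487)*(13/3) = 8663200/25461 ≈ 340.25)
-W = -1*8663200/25461 = -8663200/25461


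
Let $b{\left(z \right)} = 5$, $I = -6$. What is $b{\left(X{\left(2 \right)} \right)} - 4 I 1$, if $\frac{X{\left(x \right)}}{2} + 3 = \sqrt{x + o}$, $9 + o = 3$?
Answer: $120$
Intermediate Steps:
$o = -6$ ($o = -9 + 3 = -6$)
$X{\left(x \right)} = -6 + 2 \sqrt{-6 + x}$ ($X{\left(x \right)} = -6 + 2 \sqrt{x - 6} = -6 + 2 \sqrt{-6 + x}$)
$b{\left(X{\left(2 \right)} \right)} - 4 I 1 = 5 \left(-4\right) \left(-6\right) 1 = 5 \cdot 24 \cdot 1 = 5 \cdot 24 = 120$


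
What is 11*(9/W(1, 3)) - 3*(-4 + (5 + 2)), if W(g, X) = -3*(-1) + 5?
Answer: 27/8 ≈ 3.3750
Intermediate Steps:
W(g, X) = 8 (W(g, X) = 3 + 5 = 8)
11*(9/W(1, 3)) - 3*(-4 + (5 + 2)) = 11*(9/8) - 3*(-4 + (5 + 2)) = 11*(9*(⅛)) - 3*(-4 + 7) = 11*(9/8) - 3*3 = 99/8 - 1*9 = 99/8 - 9 = 27/8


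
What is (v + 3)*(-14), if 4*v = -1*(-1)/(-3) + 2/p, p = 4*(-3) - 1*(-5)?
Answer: -239/6 ≈ -39.833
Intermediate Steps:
p = -7 (p = -12 + 5 = -7)
v = -13/84 (v = (-1*(-1)/(-3) + 2/(-7))/4 = (1*(-1/3) + 2*(-1/7))/4 = (-1/3 - 2/7)/4 = (1/4)*(-13/21) = -13/84 ≈ -0.15476)
(v + 3)*(-14) = (-13/84 + 3)*(-14) = (239/84)*(-14) = -239/6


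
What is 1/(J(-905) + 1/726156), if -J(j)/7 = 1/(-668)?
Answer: 30317013/317735 ≈ 95.416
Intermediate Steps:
J(j) = 7/668 (J(j) = -7/(-668) = -7*(-1/668) = 7/668)
1/(J(-905) + 1/726156) = 1/(7/668 + 1/726156) = 1/(317735/30317013) = 30317013/317735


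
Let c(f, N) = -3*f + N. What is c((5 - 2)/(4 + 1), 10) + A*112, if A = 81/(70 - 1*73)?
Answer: -15079/5 ≈ -3015.8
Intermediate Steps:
c(f, N) = N - 3*f
A = -27 (A = 81/(70 - 73) = 81/(-3) = 81*(-1/3) = -27)
c((5 - 2)/(4 + 1), 10) + A*112 = (10 - 3*(5 - 2)/(4 + 1)) - 27*112 = (10 - 9/5) - 3024 = 41/5 - 3024 = -15079/5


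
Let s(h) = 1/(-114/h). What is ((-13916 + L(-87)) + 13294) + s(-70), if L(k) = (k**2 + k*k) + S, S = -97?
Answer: 821918/57 ≈ 14420.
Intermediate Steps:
L(k) = -97 + 2*k**2 (L(k) = (k**2 + k*k) - 97 = (k**2 + k**2) - 97 = 2*k**2 - 97 = -97 + 2*k**2)
s(h) = -h/114
((-13916 + L(-87)) + 13294) + s(-70) = ((-13916 + (-97 + 2*(-87)**2)) + 13294) - 1/114*(-70) = ((-13916 + (-97 + 2*7569)) + 13294) + 35/57 = ((-13916 + (-97 + 15138)) + 13294) + 35/57 = ((-13916 + 15041) + 13294) + 35/57 = (1125 + 13294) + 35/57 = 14419 + 35/57 = 821918/57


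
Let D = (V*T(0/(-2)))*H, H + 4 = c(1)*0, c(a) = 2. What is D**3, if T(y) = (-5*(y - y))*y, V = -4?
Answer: 0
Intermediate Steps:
H = -4 (H = -4 + 2*0 = -4 + 0 = -4)
T(y) = 0 (T(y) = (-5*0)*y = 0*y = 0)
D = 0 (D = -4*0*(-4) = 0*(-4) = 0)
D**3 = 0**3 = 0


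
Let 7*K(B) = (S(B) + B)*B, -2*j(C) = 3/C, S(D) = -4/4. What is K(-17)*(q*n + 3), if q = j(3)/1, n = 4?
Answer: 306/7 ≈ 43.714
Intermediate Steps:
S(D) = -1 (S(D) = -4*¼ = -1)
j(C) = -3/(2*C)
K(B) = B*(-1 + B)/7 (K(B) = ((-1 + B)*B)/7 = (B*(-1 + B))/7 = B*(-1 + B)/7)
q = -½ (q = -3/2/3/1 = -3/2*⅓*1 = -½*1 = -½ ≈ -0.50000)
K(-17)*(q*n + 3) = ((⅐)*(-17)*(-1 - 17))*(-½*4 + 3) = ((⅐)*(-17)*(-18))*(-2 + 3) = (306/7)*1 = 306/7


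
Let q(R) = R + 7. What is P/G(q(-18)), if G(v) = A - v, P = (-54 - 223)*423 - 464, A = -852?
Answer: 117635/841 ≈ 139.88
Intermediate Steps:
P = -117635 (P = -277*423 - 464 = -117171 - 464 = -117635)
q(R) = 7 + R
G(v) = -852 - v
P/G(q(-18)) = -117635/(-852 - (7 - 18)) = -117635/(-852 - 1*(-11)) = -117635/(-852 + 11) = -117635/(-841) = -117635*(-1/841) = 117635/841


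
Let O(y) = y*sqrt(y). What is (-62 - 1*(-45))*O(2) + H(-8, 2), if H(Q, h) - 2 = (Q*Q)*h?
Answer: 130 - 34*sqrt(2) ≈ 81.917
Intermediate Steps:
O(y) = y**(3/2)
H(Q, h) = 2 + h*Q**2 (H(Q, h) = 2 + (Q*Q)*h = 2 + Q**2*h = 2 + h*Q**2)
(-62 - 1*(-45))*O(2) + H(-8, 2) = (-62 - 1*(-45))*2**(3/2) + (2 + 2*(-8)**2) = (-62 + 45)*(2*sqrt(2)) + (2 + 2*64) = -34*sqrt(2) + (2 + 128) = -34*sqrt(2) + 130 = 130 - 34*sqrt(2)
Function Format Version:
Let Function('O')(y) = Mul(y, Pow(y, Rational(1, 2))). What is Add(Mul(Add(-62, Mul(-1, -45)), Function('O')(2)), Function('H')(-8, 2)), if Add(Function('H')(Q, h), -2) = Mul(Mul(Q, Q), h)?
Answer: Add(130, Mul(-34, Pow(2, Rational(1, 2)))) ≈ 81.917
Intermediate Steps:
Function('O')(y) = Pow(y, Rational(3, 2))
Function('H')(Q, h) = Add(2, Mul(h, Pow(Q, 2))) (Function('H')(Q, h) = Add(2, Mul(Mul(Q, Q), h)) = Add(2, Mul(Pow(Q, 2), h)) = Add(2, Mul(h, Pow(Q, 2))))
Add(Mul(Add(-62, Mul(-1, -45)), Function('O')(2)), Function('H')(-8, 2)) = Add(Mul(Add(-62, Mul(-1, -45)), Pow(2, Rational(3, 2))), Add(2, Mul(2, Pow(-8, 2)))) = Add(Mul(Add(-62, 45), Mul(2, Pow(2, Rational(1, 2)))), Add(2, Mul(2, 64))) = Add(Mul(-17, Mul(2, Pow(2, Rational(1, 2)))), Add(2, 128)) = Add(Mul(-34, Pow(2, Rational(1, 2))), 130) = Add(130, Mul(-34, Pow(2, Rational(1, 2))))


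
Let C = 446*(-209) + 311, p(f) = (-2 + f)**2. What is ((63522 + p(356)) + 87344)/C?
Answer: -276182/92903 ≈ -2.9728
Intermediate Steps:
C = -92903 (C = -93214 + 311 = -92903)
((63522 + p(356)) + 87344)/C = ((63522 + (-2 + 356)**2) + 87344)/(-92903) = ((63522 + 354**2) + 87344)*(-1/92903) = ((63522 + 125316) + 87344)*(-1/92903) = (188838 + 87344)*(-1/92903) = 276182*(-1/92903) = -276182/92903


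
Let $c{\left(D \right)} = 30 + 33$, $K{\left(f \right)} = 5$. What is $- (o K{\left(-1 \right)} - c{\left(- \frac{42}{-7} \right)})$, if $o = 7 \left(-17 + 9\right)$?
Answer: $343$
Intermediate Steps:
$o = -56$ ($o = 7 \left(-8\right) = -56$)
$c{\left(D \right)} = 63$
$- (o K{\left(-1 \right)} - c{\left(- \frac{42}{-7} \right)}) = - (\left(-56\right) 5 - 63) = - (-280 - 63) = \left(-1\right) \left(-343\right) = 343$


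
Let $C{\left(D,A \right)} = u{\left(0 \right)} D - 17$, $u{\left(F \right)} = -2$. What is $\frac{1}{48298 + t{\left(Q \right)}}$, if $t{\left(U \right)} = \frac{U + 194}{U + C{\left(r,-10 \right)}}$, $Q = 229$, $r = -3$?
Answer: $\frac{218}{10529387} \approx 2.0704 \cdot 10^{-5}$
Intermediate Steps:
$C{\left(D,A \right)} = -17 - 2 D$ ($C{\left(D,A \right)} = - 2 D - 17 = -17 - 2 D$)
$t{\left(U \right)} = \frac{194 + U}{-11 + U}$ ($t{\left(U \right)} = \frac{U + 194}{U - 11} = \frac{194 + U}{U + \left(-17 + 6\right)} = \frac{194 + U}{U - 11} = \frac{194 + U}{-11 + U}$)
$\frac{1}{48298 + t{\left(Q \right)}} = \frac{1}{48298 + \frac{194 + 229}{-11 + 229}} = \frac{1}{48298 + \frac{1}{218} \cdot 423} = \frac{1}{48298 + \frac{423}{218}} = \frac{1}{\frac{10529387}{218}} = \frac{218}{10529387}$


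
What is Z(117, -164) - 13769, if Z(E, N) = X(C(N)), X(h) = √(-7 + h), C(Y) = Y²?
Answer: -13769 + √26889 ≈ -13605.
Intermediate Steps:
Z(E, N) = √(-7 + N²)
Z(117, -164) - 13769 = √(-7 + (-164)²) - 13769 = √(-7 + 26896) - 13769 = √26889 - 13769 = -13769 + √26889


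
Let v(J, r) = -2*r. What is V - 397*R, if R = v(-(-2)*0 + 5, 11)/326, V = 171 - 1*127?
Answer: 11539/163 ≈ 70.791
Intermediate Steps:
V = 44 (V = 171 - 127 = 44)
R = -11/163 (R = -2*11/326 = -22*1/326 = -11/163 ≈ -0.067485)
V - 397*R = 44 - 397*(-11/163) = 44 + 4367/163 = 11539/163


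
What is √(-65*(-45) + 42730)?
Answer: √45655 ≈ 213.67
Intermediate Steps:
√(-65*(-45) + 42730) = √(2925 + 42730) = √45655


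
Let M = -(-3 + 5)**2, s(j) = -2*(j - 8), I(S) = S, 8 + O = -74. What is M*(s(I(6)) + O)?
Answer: 312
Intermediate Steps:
O = -82 (O = -8 - 74 = -82)
s(j) = 16 - 2*j (s(j) = -2*(-8 + j) = 16 - 2*j)
M = -4 (M = -1*2**2 = -1*4 = -4)
M*(s(I(6)) + O) = -4*((16 - 2*6) - 82) = -4*((16 - 12) - 82) = -4*(4 - 82) = -4*(-78) = 312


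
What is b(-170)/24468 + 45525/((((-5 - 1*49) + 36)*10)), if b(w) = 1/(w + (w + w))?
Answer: -3156066151/12478680 ≈ -252.92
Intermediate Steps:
b(w) = 1/(3*w) (b(w) = 1/(w + 2*w) = 1/(3*w))
b(-170)/24468 + 45525/((((-5 - 1*49) + 36)*10)) = ((1/3)/(-170))/24468 + 45525/((((-5 - 1*49) + 36)*10)) = ((1/3)*(-1/170))*(1/24468) + 45525/((((-5 - 49) + 36)*10)) = -1/510*1/24468 + 45525/(((-54 + 36)*10)) = -1/12478680 + 45525/((-18*10)) = -1/12478680 + 45525/(-180) = -1/12478680 + 45525*(-1/180) = -1/12478680 - 3035/12 = -3156066151/12478680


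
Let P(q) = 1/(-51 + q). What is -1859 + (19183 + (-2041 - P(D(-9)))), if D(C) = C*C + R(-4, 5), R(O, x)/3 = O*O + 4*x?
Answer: 2109053/138 ≈ 15283.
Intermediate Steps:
R(O, x) = 3*O**2 + 12*x (R(O, x) = 3*(O*O + 4*x) = 3*(O**2 + 4*x) = 3*O**2 + 12*x)
D(C) = 108 + C**2 (D(C) = C*C + (3*(-4)**2 + 12*5) = C**2 + (3*16 + 60) = C**2 + (48 + 60) = C**2 + 108 = 108 + C**2)
-1859 + (19183 + (-2041 - P(D(-9)))) = -1859 + (19183 + (-2041 - 1/(-51 + (108 + (-9)**2)))) = -1859 + (19183 + (-2041 - 1/(-51 + (108 + 81)))) = -1859 + (19183 + (-2041 - 1/(-51 + 189))) = -1859 + (19183 + (-2041 - 1/138)) = -1859 + (19183 - 281659/138) = -1859 + 2365595/138 = 2109053/138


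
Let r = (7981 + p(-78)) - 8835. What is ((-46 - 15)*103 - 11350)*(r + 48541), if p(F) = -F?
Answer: -842240245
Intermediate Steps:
r = -776 (r = (7981 - 1*(-78)) - 8835 = (7981 + 78) - 8835 = 8059 - 8835 = -776)
((-46 - 15)*103 - 11350)*(r + 48541) = ((-46 - 15)*103 - 11350)*(-776 + 48541) = (-61*103 - 11350)*47765 = (-6283 - 11350)*47765 = -17633*47765 = -842240245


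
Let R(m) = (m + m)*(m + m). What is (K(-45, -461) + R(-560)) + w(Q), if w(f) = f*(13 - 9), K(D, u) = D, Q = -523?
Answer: 1252263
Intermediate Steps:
R(m) = 4*m² (R(m) = (2*m)*(2*m) = 4*m²)
w(f) = 4*f (w(f) = f*4 = 4*f)
(K(-45, -461) + R(-560)) + w(Q) = (-45 + 4*(-560)²) + 4*(-523) = (-45 + 4*313600) - 2092 = (-45 + 1254400) - 2092 = 1254355 - 2092 = 1252263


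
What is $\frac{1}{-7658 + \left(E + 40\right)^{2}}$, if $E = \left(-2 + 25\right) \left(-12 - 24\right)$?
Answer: $\frac{1}{613286} \approx 1.6306 \cdot 10^{-6}$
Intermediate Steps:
$E = -828$ ($E = 23 \left(-36\right) = -828$)
$\frac{1}{-7658 + \left(E + 40\right)^{2}} = \frac{1}{-7658 + \left(-828 + 40\right)^{2}} = \frac{1}{-7658 + \left(-788\right)^{2}} = \frac{1}{-7658 + 620944} = \frac{1}{613286}$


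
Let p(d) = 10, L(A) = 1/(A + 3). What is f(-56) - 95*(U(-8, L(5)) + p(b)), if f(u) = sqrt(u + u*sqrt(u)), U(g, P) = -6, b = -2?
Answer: -380 + 2*sqrt(-14 - 28*I*sqrt(14)) ≈ -366.46 - 15.472*I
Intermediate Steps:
L(A) = 1/(3 + A)
f(u) = sqrt(u + u**(3/2))
f(-56) - 95*(U(-8, L(5)) + p(b)) = sqrt(-56 + (-56)**(3/2)) - 95*(-6 + 10) = sqrt(-56 - 112*I*sqrt(14)) - 95*4 = sqrt(-56 - 112*I*sqrt(14)) - 380 = -380 + sqrt(-56 - 112*I*sqrt(14))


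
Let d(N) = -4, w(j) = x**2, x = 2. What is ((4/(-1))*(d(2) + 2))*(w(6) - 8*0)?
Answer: 32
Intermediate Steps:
w(j) = 4 (w(j) = 2**2 = 4)
((4/(-1))*(d(2) + 2))*(w(6) - 8*0) = ((4/(-1))*(-4 + 2))*(4 - 8*0) = ((4*(-1))*(-2))*(4 + 0) = -4*(-2)*4 = 8*4 = 32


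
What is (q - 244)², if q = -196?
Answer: 193600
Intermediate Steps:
(q - 244)² = (-196 - 244)² = (-440)² = 193600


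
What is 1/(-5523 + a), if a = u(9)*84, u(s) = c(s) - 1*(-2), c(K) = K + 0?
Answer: -1/4599 ≈ -0.00021744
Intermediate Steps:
c(K) = K
u(s) = 2 + s (u(s) = s - 1*(-2) = s + 2 = 2 + s)
a = 924 (a = (2 + 9)*84 = 11*84 = 924)
1/(-5523 + a) = 1/(-5523 + 924) = 1/(-4599) = -1/4599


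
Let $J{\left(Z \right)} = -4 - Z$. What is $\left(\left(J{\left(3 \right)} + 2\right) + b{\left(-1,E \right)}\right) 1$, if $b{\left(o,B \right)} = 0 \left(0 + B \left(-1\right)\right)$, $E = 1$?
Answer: $-5$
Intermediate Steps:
$b{\left(o,B \right)} = 0$ ($b{\left(o,B \right)} = 0 \left(0 - B\right) = 0 \left(- B\right) = 0$)
$\left(\left(J{\left(3 \right)} + 2\right) + b{\left(-1,E \right)}\right) 1 = \left(\left(\left(-4 - 3\right) + 2\right) + 0\right) 1 = \left(\left(-7 + 2\right) + 0\right) 1 = \left(-5 + 0\right) 1 = \left(-5\right) 1 = -5$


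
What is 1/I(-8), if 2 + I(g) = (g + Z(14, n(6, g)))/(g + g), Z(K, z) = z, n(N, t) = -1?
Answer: -16/23 ≈ -0.69565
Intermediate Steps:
I(g) = -2 + (-1 + g)/(2*g) (I(g) = -2 + (g - 1)/(g + g) = -2 + (-1 + g)/((2*g)) = -2 + (-1 + g)*(1/(2*g)) = -2 + (-1 + g)/(2*g))
1/I(-8) = 1/((1/2)*(-1 - 3*(-8))/(-8)) = 1/((1/2)*(-1/8)*(-1 + 24)) = 1/((1/2)*(-1/8)*23) = 1/(-23/16) = -16/23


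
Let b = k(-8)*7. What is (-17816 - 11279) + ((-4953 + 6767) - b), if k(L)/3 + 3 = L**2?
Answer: -28562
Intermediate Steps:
k(L) = -9 + 3*L**2
b = 1281 (b = (-9 + 3*(-8)**2)*7 = (-9 + 3*64)*7 = (-9 + 192)*7 = 183*7 = 1281)
(-17816 - 11279) + ((-4953 + 6767) - b) = (-17816 - 11279) + ((-4953 + 6767) - 1*1281) = -29095 + (1814 - 1281) = -29095 + 533 = -28562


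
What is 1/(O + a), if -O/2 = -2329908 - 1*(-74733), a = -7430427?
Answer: -1/2920077 ≈ -3.4246e-7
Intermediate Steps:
O = 4510350 (O = -2*(-2329908 - 1*(-74733)) = -2*(-2329908 + 74733) = -2*(-2255175) = 4510350)
1/(O + a) = 1/(4510350 - 7430427) = 1/(-2920077) = -1/2920077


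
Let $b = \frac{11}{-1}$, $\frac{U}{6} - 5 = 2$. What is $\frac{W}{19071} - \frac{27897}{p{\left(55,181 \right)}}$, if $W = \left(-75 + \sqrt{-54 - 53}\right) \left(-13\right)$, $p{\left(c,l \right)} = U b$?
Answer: $\frac{4551061}{75306} - \frac{i \sqrt{107}}{1467} \approx 60.434 - 0.0070512 i$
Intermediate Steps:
$U = 42$ ($U = 30 + 6 \cdot 2 = 30 + 12 = 42$)
$b = -11$ ($b = 11 \left(-1\right) = -11$)
$p{\left(c,l \right)} = -462$ ($p{\left(c,l \right)} = 42 \left(-11\right) = -462$)
$W = 975 - 13 i \sqrt{107}$ ($W = \left(-75 + \sqrt{-107}\right) \left(-13\right) = \left(-75 + i \sqrt{107}\right) \left(-13\right) = 975 - 13 i \sqrt{107} \approx 975.0 - 134.47 i$)
$\frac{W}{19071} - \frac{27897}{p{\left(55,181 \right)}} = \frac{975 - 13 i \sqrt{107}}{19071} - \frac{27897}{-462} = \left(975 - 13 i \sqrt{107}\right) \frac{1}{19071} - - \frac{9299}{154} = \left(\frac{25}{489} - \frac{i \sqrt{107}}{1467}\right) + \frac{9299}{154} = \frac{4551061}{75306} - \frac{i \sqrt{107}}{1467}$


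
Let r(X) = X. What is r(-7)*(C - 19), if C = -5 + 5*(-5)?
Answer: 343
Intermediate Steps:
C = -30 (C = -5 - 25 = -30)
r(-7)*(C - 19) = -7*(-30 - 19) = -7*(-49) = 343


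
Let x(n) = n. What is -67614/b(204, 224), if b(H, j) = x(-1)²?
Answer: -67614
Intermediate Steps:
b(H, j) = 1 (b(H, j) = (-1)² = 1)
-67614/b(204, 224) = -67614/1 = -67614*1 = -67614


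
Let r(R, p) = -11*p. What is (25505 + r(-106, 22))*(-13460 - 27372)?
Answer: -1031538816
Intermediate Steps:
(25505 + r(-106, 22))*(-13460 - 27372) = (25505 - 11*22)*(-13460 - 27372) = (25505 - 242)*(-40832) = 25263*(-40832) = -1031538816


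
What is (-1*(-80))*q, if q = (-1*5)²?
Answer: 2000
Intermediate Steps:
q = 25 (q = (-5)² = 25)
(-1*(-80))*q = -1*(-80)*25 = 80*25 = 2000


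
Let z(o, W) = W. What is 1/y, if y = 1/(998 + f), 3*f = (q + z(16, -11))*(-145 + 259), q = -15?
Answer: 10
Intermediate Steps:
f = -988 (f = ((-15 - 11)*(-145 + 259))/3 = (-26*114)/3 = (1/3)*(-2964) = -988)
y = 1/10 (y = 1/(998 - 988) = 1/10 ≈ 0.10000)
1/y = 1/(1/10) = 10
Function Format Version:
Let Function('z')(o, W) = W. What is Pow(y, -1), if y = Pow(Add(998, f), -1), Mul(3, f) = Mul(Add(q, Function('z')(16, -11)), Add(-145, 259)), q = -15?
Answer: 10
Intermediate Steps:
f = -988 (f = Mul(Rational(1, 3), Mul(Add(-15, -11), Add(-145, 259))) = Mul(Rational(1, 3), Mul(-26, 114)) = Mul(Rational(1, 3), -2964) = -988)
y = Rational(1, 10) (y = Pow(Add(998, -988), -1) = Pow(10, -1) = Rational(1, 10) ≈ 0.10000)
Pow(y, -1) = Pow(Rational(1, 10), -1) = 10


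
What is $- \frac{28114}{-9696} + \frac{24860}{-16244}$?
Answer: $\frac{26955157}{19687728} \approx 1.3691$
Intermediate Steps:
$- \frac{28114}{-9696} + \frac{24860}{-16244} = \left(-28114\right) \left(- \frac{1}{9696}\right) + 24860 \left(- \frac{1}{16244}\right) = \frac{14057}{4848} - \frac{6215}{4061} = \frac{26955157}{19687728}$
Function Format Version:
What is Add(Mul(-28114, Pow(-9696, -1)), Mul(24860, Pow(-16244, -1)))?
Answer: Rational(26955157, 19687728) ≈ 1.3691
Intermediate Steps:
Add(Mul(-28114, Pow(-9696, -1)), Mul(24860, Pow(-16244, -1))) = Add(Mul(-28114, Rational(-1, 9696)), Mul(24860, Rational(-1, 16244))) = Add(Rational(14057, 4848), Rational(-6215, 4061)) = Rational(26955157, 19687728)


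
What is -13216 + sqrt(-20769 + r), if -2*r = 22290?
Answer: -13216 + 9*I*sqrt(394) ≈ -13216.0 + 178.65*I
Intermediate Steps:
r = -11145 (r = -1/2*22290 = -11145)
-13216 + sqrt(-20769 + r) = -13216 + sqrt(-20769 - 11145) = -13216 + sqrt(-31914) = -13216 + 9*I*sqrt(394)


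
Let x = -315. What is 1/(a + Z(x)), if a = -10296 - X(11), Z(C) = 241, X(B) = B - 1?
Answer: -1/10065 ≈ -9.9354e-5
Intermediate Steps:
X(B) = -1 + B
a = -10306 (a = -10296 - (-1 + 11) = -10296 - 1*10 = -10296 - 10 = -10306)
1/(a + Z(x)) = 1/(-10306 + 241) = 1/(-10065) = -1/10065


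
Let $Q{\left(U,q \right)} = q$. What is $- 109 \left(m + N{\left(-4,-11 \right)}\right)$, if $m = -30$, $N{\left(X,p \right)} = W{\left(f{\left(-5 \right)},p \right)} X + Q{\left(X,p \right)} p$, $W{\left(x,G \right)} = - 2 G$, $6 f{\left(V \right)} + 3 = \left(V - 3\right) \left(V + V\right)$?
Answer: $-327$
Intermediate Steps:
$f{\left(V \right)} = - \frac{1}{2} + \frac{V \left(-3 + V\right)}{3}$ ($f{\left(V \right)} = - \frac{1}{2} + \frac{\left(V - 3\right) \left(V + V\right)}{6} = - \frac{1}{2} + \frac{\left(-3 + V\right) 2 V}{6} = - \frac{1}{2} + \frac{2 V \left(-3 + V\right)}{6} = - \frac{1}{2} + \frac{V \left(-3 + V\right)}{3}$)
$N{\left(X,p \right)} = p^{2} - 2 X p$ ($N{\left(X,p \right)} = - 2 p X + p p = - 2 X p + p^{2} = p^{2} - 2 X p$)
$- 109 \left(m + N{\left(-4,-11 \right)}\right) = - 109 \left(-30 - 11 \left(-11 - -8\right)\right) = - 109 \left(-30 - 11 \left(-11 + 8\right)\right) = - 109 \left(-30 - -33\right) = - 109 \left(-30 + 33\right) = \left(-109\right) 3 = -327$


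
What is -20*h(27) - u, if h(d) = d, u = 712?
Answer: -1252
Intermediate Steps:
-20*h(27) - u = -20*27 - 1*712 = -540 - 712 = -1252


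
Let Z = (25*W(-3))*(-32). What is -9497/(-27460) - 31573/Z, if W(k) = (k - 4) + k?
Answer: -39550929/10984000 ≈ -3.6008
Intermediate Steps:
W(k) = -4 + 2*k (W(k) = (-4 + k) + k = -4 + 2*k)
Z = 8000 (Z = (25*(-4 + 2*(-3)))*(-32) = (25*(-4 - 6))*(-32) = (25*(-10))*(-32) = -250*(-32) = 8000)
-9497/(-27460) - 31573/Z = -9497/(-27460) - 31573/8000 = -9497*(-1/27460) - 31573*1/8000 = 9497/27460 - 31573/8000 = -39550929/10984000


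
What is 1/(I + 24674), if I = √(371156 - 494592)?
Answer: 12337/304464856 - I*√30859/304464856 ≈ 4.052e-5 - 5.7697e-7*I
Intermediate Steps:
I = 2*I*√30859 (I = √(-123436) = 2*I*√30859 ≈ 351.33*I)
1/(I + 24674) = 1/(2*I*√30859 + 24674) = 1/(24674 + 2*I*√30859)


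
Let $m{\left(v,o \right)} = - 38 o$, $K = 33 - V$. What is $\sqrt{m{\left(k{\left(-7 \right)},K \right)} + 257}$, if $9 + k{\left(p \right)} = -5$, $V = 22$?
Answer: $i \sqrt{161} \approx 12.689 i$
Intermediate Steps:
$K = 11$ ($K = 33 - 22 = 11$)
$k{\left(p \right)} = -14$ ($k{\left(p \right)} = -9 - 5 = -14$)
$\sqrt{m{\left(k{\left(-7 \right)},K \right)} + 257} = \sqrt{\left(-38\right) 11 + 257} = \sqrt{-418 + 257} = \sqrt{-161} = i \sqrt{161}$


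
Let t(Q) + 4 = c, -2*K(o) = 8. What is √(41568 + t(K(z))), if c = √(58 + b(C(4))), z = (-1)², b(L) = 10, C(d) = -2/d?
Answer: √(41564 + 2*√17) ≈ 203.89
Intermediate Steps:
z = 1
c = 2*√17 (c = √(58 + 10) = √68 = 2*√17 ≈ 8.2462)
K(o) = -4 (K(o) = -½*8 = -4)
t(Q) = -4 + 2*√17
√(41568 + t(K(z))) = √(41568 + (-4 + 2*√17)) = √(41564 + 2*√17)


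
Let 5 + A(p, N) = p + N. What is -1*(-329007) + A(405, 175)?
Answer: 329582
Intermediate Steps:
A(p, N) = -5 + N + p (A(p, N) = -5 + (p + N) = -5 + (N + p) = -5 + N + p)
-1*(-329007) + A(405, 175) = -1*(-329007) + (-5 + 175 + 405) = 329007 + 575 = 329582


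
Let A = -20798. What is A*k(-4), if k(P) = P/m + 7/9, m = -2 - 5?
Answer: -1767830/63 ≈ -28061.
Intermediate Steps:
m = -7
k(P) = 7/9 - P/7 (k(P) = P/(-7) + 7/9 = P*(-⅐) + 7*(⅑) = -P/7 + 7/9 = 7/9 - P/7)
A*k(-4) = -20798*(7/9 - ⅐*(-4)) = -20798*(7/9 + 4/7) = -20798*85/63 = -1767830/63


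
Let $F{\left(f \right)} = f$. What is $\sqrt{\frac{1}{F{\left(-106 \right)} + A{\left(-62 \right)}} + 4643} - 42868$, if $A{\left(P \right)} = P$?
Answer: $-42868 + \frac{\sqrt{32760966}}{84} \approx -42800.0$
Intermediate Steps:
$\sqrt{\frac{1}{F{\left(-106 \right)} + A{\left(-62 \right)}} + 4643} - 42868 = \sqrt{\frac{1}{-106 - 62} + 4643} - 42868 = \sqrt{\frac{1}{-168} + 4643} - 42868 = \sqrt{- \frac{1}{168} + 4643} - 42868 = \sqrt{\frac{780023}{168}} - 42868 = \frac{\sqrt{32760966}}{84} - 42868 = -42868 + \frac{\sqrt{32760966}}{84}$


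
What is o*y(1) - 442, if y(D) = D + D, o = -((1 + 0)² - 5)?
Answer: -434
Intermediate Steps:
o = 4 (o = -(1² - 5) = -(1 - 5) = -1*(-4) = 4)
y(D) = 2*D
o*y(1) - 442 = 4*(2*1) - 442 = 4*2 - 442 = 8 - 442 = -434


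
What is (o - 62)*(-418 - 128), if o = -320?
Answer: 208572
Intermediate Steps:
(o - 62)*(-418 - 128) = (-320 - 62)*(-418 - 128) = -382*(-546) = 208572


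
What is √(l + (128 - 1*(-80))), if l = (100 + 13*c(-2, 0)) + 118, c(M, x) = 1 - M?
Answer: √465 ≈ 21.564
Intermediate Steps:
l = 257 (l = (100 + 13*(1 - 1*(-2))) + 118 = (100 + 13*(1 + 2)) + 118 = (100 + 13*3) + 118 = (100 + 39) + 118 = 139 + 118 = 257)
√(l + (128 - 1*(-80))) = √(257 + (128 - 1*(-80))) = √(257 + (128 + 80)) = √(257 + 208) = √465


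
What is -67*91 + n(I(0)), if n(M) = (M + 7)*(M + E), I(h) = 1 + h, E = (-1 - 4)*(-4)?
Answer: -5929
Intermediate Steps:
E = 20 (E = -5*(-4) = 20)
n(M) = (7 + M)*(20 + M) (n(M) = (M + 7)*(M + 20) = (7 + M)*(20 + M))
-67*91 + n(I(0)) = -67*91 + (140 + (1 + 0)**2 + 27*(1 + 0)) = -6097 + (140 + 1**2 + 27*1) = -6097 + (140 + 1 + 27) = -6097 + 168 = -5929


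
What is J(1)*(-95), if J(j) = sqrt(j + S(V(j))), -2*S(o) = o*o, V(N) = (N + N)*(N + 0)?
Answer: -95*I ≈ -95.0*I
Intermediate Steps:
V(N) = 2*N**2 (V(N) = (2*N)*N = 2*N**2)
S(o) = -o**2/2 (S(o) = -o*o/2 = -o**2/2)
J(j) = sqrt(j - 2*j**4) (J(j) = sqrt(j - 4*j**4/2) = sqrt(j - 2*j**4))
J(1)*(-95) = sqrt(1 - 2*1**4)*(-95) = sqrt(1 - 2*1)*(-95) = sqrt(1 - 2)*(-95) = sqrt(-1)*(-95) = I*(-95) = -95*I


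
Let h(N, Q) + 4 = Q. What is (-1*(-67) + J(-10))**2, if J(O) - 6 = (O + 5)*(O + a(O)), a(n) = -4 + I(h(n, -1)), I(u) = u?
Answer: 28224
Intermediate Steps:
h(N, Q) = -4 + Q
a(n) = -9 (a(n) = -4 + (-4 - 1) = -4 - 5 = -9)
J(O) = 6 + (-9 + O)*(5 + O) (J(O) = 6 + (O + 5)*(O - 9) = 6 + (5 + O)*(-9 + O) = 6 + (-9 + O)*(5 + O))
(-1*(-67) + J(-10))**2 = (-1*(-67) + (-39 + (-10)**2 - 4*(-10)))**2 = (67 + (-39 + 100 + 40))**2 = (67 + 101)**2 = 168**2 = 28224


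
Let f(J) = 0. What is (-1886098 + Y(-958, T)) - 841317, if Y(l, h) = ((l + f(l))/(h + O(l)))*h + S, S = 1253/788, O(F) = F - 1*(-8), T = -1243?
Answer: -4714137820703/1728084 ≈ -2.7280e+6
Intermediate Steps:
O(F) = 8 + F (O(F) = F + 8 = 8 + F)
S = 1253/788 (S = 1253*(1/788) = 1253/788 ≈ 1.5901)
Y(l, h) = 1253/788 + h*l/(8 + h + l) (Y(l, h) = ((l + 0)/(h + (8 + l)))*h + 1253/788 = (l/(8 + h + l))*h + 1253/788 = h*l/(8 + h + l) + 1253/788 = 1253/788 + h*l/(8 + h + l))
(-1886098 + Y(-958, T)) - 841317 = (-1886098 + (10024 + 1253*(-1243) + 1253*(-958) + 788*(-1243)*(-958))/(788*(8 - 1243 - 958))) - 841317 = (-1886098 + (1/788)*(10024 - 1557479 - 1200374 + 938345672)/(-2193)) - 841317 = (-1886098 + (1/788)*(-1/2193)*935597843) - 841317 = (-1886098 - 935597843/1728084) - 841317 = -3260271374075/1728084 - 841317 = -4714137820703/1728084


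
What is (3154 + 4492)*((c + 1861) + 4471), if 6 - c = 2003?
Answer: 33145410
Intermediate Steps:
c = -1997 (c = 6 - 1*2003 = 6 - 2003 = -1997)
(3154 + 4492)*((c + 1861) + 4471) = (3154 + 4492)*((-1997 + 1861) + 4471) = 7646*(-136 + 4471) = 7646*4335 = 33145410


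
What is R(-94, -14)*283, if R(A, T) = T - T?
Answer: 0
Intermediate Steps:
R(A, T) = 0
R(-94, -14)*283 = 0*283 = 0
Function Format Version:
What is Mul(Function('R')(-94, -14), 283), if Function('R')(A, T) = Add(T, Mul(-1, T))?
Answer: 0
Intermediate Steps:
Function('R')(A, T) = 0
Mul(Function('R')(-94, -14), 283) = Mul(0, 283) = 0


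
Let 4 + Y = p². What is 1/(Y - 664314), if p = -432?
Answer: -1/477694 ≈ -2.0934e-6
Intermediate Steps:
Y = 186620 (Y = -4 + (-432)² = -4 + 186624 = 186620)
1/(Y - 664314) = 1/(186620 - 664314) = 1/(-477694) = -1/477694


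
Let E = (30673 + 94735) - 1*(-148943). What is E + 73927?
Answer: 348278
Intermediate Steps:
E = 274351 (E = 125408 + 148943 = 274351)
E + 73927 = 274351 + 73927 = 348278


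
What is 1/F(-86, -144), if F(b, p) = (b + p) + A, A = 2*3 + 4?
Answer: -1/220 ≈ -0.0045455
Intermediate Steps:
A = 10 (A = 6 + 4 = 10)
F(b, p) = 10 + b + p (F(b, p) = (b + p) + 10 = 10 + b + p)
1/F(-86, -144) = 1/(10 - 86 - 144) = 1/(-220) = -1/220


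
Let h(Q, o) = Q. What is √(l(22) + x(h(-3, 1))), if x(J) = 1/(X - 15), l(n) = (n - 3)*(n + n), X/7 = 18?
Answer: √10300467/111 ≈ 28.914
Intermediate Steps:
X = 126 (X = 7*18 = 126)
l(n) = 2*n*(-3 + n) (l(n) = (-3 + n)*(2*n) = 2*n*(-3 + n))
x(J) = 1/111 (x(J) = 1/(126 - 15) = 1/111)
√(l(22) + x(h(-3, 1))) = √(2*22*(-3 + 22) + 1/111) = √(2*22*19 + 1/111) = √(836 + 1/111) = √(92797/111) = √10300467/111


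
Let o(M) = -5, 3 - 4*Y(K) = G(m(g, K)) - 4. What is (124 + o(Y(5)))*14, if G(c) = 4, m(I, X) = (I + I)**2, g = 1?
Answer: 1666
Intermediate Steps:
m(I, X) = 4*I**2 (m(I, X) = (2*I)**2 = 4*I**2)
Y(K) = 3/4 (Y(K) = 3/4 - (4 - 4)/4 = 3/4 - 1/4*0 = 3/4 + 0 = 3/4)
(124 + o(Y(5)))*14 = (124 - 5)*14 = 119*14 = 1666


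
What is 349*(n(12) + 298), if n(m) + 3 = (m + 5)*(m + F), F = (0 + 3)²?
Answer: 227548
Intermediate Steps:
F = 9 (F = 3² = 9)
n(m) = -3 + (5 + m)*(9 + m) (n(m) = -3 + (m + 5)*(m + 9) = -3 + (5 + m)*(9 + m))
349*(n(12) + 298) = 349*((42 + 12² + 14*12) + 298) = 349*((42 + 144 + 168) + 298) = 349*(354 + 298) = 349*652 = 227548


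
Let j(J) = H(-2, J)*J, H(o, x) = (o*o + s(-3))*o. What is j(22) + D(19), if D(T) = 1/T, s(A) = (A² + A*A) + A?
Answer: -15883/19 ≈ -835.95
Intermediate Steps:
s(A) = A + 2*A² (s(A) = (A² + A²) + A = 2*A² + A = A + 2*A²)
D(T) = 1/T
H(o, x) = o*(15 + o²) (H(o, x) = (o*o - 3*(1 + 2*(-3)))*o = (o² - 3*(1 - 6))*o = (o² - 3*(-5))*o = (o² + 15)*o = (15 + o²)*o = o*(15 + o²))
j(J) = -38*J (j(J) = (-2*(15 + (-2)²))*J = (-2*(15 + 4))*J = (-2*19)*J = -38*J)
j(22) + D(19) = -38*22 + 1/19 = -836 + 1/19 = -15883/19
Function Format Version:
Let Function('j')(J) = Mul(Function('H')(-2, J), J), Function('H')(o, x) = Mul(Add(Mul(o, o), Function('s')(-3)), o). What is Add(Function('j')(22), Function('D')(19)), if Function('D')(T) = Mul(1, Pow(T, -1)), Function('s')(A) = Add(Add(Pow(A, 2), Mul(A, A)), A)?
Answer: Rational(-15883, 19) ≈ -835.95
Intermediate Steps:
Function('s')(A) = Add(A, Mul(2, Pow(A, 2))) (Function('s')(A) = Add(Add(Pow(A, 2), Pow(A, 2)), A) = Add(Mul(2, Pow(A, 2)), A) = Add(A, Mul(2, Pow(A, 2))))
Function('D')(T) = Pow(T, -1)
Function('H')(o, x) = Mul(o, Add(15, Pow(o, 2))) (Function('H')(o, x) = Mul(Add(Mul(o, o), Mul(-3, Add(1, Mul(2, -3)))), o) = Mul(Add(Pow(o, 2), Mul(-3, Add(1, -6))), o) = Mul(Add(Pow(o, 2), Mul(-3, -5)), o) = Mul(Add(Pow(o, 2), 15), o) = Mul(Add(15, Pow(o, 2)), o) = Mul(o, Add(15, Pow(o, 2))))
Function('j')(J) = Mul(-38, J) (Function('j')(J) = Mul(Mul(-2, Add(15, Pow(-2, 2))), J) = Mul(Mul(-2, Add(15, 4)), J) = Mul(Mul(-2, 19), J) = Mul(-38, J))
Add(Function('j')(22), Function('D')(19)) = Add(Mul(-38, 22), Pow(19, -1)) = Add(-836, Rational(1, 19)) = Rational(-15883, 19)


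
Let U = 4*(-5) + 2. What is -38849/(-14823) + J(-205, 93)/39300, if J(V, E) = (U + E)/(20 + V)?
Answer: 3766007237/1436941620 ≈ 2.6208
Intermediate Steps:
U = -18 (U = -20 + 2 = -18)
J(V, E) = (-18 + E)/(20 + V)
-38849/(-14823) + J(-205, 93)/39300 = -38849/(-14823) + ((-18 + 93)/(20 - 205))/39300 = -38849*(-1/14823) + (75/(-185))*(1/39300) = 38849/14823 - 1/185*75*(1/39300) = 38849/14823 - 15/37*1/39300 = 38849/14823 - 1/96940 = 3766007237/1436941620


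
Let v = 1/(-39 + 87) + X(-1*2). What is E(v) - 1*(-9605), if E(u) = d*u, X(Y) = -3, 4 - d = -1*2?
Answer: 76697/8 ≈ 9587.1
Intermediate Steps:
d = 6 (d = 4 - (-1)*2 = 4 - 1*(-2) = 4 + 2 = 6)
v = -143/48 (v = 1/(-39 + 87) - 3 = 1/48 - 3 = -143/48 ≈ -2.9792)
E(u) = 6*u
E(v) - 1*(-9605) = 6*(-143/48) - 1*(-9605) = -143/8 + 9605 = 76697/8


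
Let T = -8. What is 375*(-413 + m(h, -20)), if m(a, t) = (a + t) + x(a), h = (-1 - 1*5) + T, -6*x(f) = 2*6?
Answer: -168375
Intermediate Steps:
x(f) = -2 (x(f) = -6/3 = -⅙*12 = -2)
h = -14 (h = (-1 - 1*5) - 8 = (-1 - 5) - 8 = -6 - 8 = -14)
m(a, t) = -2 + a + t (m(a, t) = (a + t) - 2 = -2 + a + t)
375*(-413 + m(h, -20)) = 375*(-413 + (-2 - 14 - 20)) = 375*(-413 - 36) = 375*(-449) = -168375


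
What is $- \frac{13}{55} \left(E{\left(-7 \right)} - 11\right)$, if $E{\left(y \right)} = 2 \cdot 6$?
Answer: $- \frac{13}{55} \approx -0.23636$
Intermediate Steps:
$E{\left(y \right)} = 12$
$- \frac{13}{55} \left(E{\left(-7 \right)} - 11\right) = - \frac{13}{55} \left(12 - 11\right) = \left(-13\right) \frac{1}{55} \left(12 - 11\right) = \left(- \frac{13}{55}\right) 1 = - \frac{13}{55}$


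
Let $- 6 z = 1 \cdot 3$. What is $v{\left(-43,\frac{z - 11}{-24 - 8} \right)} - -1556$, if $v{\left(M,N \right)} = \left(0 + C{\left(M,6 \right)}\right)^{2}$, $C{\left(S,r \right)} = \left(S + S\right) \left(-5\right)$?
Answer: $186456$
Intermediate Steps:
$z = - \frac{1}{2}$ ($z = - \frac{1 \cdot 3}{6} = \left(- \frac{1}{6}\right) 3 = - \frac{1}{2} \approx -0.5$)
$C{\left(S,r \right)} = - 10 S$ ($C{\left(S,r \right)} = 2 S \left(-5\right) = - 10 S$)
$v{\left(M,N \right)} = 100 M^{2}$ ($v{\left(M,N \right)} = \left(0 - 10 M\right)^{2} = \left(- 10 M\right)^{2} = 100 M^{2}$)
$v{\left(-43,\frac{z - 11}{-24 - 8} \right)} - -1556 = 100 \left(-43\right)^{2} - -1556 = 100 \cdot 1849 + 1556 = 184900 + 1556 = 186456$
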